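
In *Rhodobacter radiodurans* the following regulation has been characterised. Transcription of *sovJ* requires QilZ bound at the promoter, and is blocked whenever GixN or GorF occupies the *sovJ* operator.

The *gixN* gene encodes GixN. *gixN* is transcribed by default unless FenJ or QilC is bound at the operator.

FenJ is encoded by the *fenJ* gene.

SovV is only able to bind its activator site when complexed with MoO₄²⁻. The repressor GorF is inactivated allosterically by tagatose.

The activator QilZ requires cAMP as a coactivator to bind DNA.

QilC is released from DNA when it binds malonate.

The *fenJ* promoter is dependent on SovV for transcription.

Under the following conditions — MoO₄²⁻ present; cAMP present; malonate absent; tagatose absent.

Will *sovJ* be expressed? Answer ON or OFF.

OFF

MoO₄²⁻ is present, so SovV is active.
No repressor is bound and SovV is active, so *fenJ* is transcribed.
So FenJ is produced and active.
Malonate is absent, so QilC is active.
With repressor FenJ bound, *gixN* is not transcribed.
So GixN is not produced.
cAMP is present, so QilZ is active.
Tagatose is absent, so GorF is active.
With repressor GorF bound, *sovJ* is not transcribed.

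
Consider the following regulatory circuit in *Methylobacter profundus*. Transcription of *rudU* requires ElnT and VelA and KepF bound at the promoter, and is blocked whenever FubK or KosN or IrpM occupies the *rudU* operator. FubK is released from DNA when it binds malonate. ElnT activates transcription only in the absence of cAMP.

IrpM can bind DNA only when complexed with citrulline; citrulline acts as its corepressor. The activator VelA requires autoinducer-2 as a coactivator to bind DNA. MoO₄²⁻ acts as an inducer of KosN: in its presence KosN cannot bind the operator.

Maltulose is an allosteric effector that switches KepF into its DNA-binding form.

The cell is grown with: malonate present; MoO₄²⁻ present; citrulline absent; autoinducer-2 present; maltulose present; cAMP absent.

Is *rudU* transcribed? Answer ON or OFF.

ON

cAMP is absent, so ElnT is active.
Autoinducer-2 is present, so VelA is active.
Malonate is present, so FubK is inactive.
MoO₄²⁻ is present, so KosN is inactive.
Citrulline is absent, so IrpM is inactive.
Maltulose is present, so KepF is active.
No repressor is bound and ElnT and VelA and KepF are active, so *rudU* is transcribed.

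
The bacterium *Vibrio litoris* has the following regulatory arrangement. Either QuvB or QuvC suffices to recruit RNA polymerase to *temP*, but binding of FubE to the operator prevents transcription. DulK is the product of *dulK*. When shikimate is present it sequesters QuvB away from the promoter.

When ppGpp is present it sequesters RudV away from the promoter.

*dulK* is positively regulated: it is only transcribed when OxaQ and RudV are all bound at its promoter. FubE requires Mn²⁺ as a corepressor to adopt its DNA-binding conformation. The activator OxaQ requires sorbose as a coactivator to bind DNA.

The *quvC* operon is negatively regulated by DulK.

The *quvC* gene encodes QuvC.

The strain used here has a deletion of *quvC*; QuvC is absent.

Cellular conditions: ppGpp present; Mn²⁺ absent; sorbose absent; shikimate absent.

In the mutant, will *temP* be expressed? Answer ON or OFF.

ON

Shikimate is absent, so QuvB is active.
QuvC is non-functional in this strain, so it has no effect.
Mn²⁺ is absent, so FubE is inactive.
Activator QuvB is present, so *temP* is transcribed.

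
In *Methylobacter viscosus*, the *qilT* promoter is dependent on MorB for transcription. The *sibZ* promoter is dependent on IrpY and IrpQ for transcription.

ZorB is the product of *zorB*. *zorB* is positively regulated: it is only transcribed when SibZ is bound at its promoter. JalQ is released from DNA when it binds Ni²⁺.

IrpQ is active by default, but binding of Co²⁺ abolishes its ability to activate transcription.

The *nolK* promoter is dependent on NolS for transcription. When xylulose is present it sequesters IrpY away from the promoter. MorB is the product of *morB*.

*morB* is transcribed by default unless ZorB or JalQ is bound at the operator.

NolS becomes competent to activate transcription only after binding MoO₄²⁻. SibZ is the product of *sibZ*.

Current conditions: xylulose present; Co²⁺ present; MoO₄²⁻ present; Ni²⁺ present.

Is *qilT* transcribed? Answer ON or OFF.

Xylulose is present, so IrpY is inactive.
Co²⁺ is present, so IrpQ is inactive.
Required activator IrpY is absent, so *sibZ* is not transcribed.
So SibZ is not produced.
Required activator SibZ is absent, so *zorB* is not transcribed.
So ZorB is not produced.
Ni²⁺ is present, so JalQ is inactive.
With no repressor bound, *morB* is transcribed.
So MorB is produced and active.
No repressor is bound and MorB is active, so *qilT* is transcribed.

ON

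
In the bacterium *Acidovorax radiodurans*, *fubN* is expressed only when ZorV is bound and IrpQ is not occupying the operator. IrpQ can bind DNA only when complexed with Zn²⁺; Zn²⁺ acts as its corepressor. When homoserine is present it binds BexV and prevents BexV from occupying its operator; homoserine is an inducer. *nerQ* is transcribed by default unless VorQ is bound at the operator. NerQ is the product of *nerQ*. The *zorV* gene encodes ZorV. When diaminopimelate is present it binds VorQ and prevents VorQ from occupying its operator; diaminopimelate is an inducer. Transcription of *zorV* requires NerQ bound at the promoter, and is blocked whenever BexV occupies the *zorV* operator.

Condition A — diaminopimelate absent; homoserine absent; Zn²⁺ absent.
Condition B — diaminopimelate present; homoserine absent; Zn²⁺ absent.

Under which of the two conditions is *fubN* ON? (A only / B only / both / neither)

Condition A:
Diaminopimelate is absent, so VorQ is active.
With repressor VorQ bound, *nerQ* is not transcribed.
So NerQ is not produced.
Homoserine is absent, so BexV is active.
With repressor BexV bound, *zorV* is not transcribed.
So ZorV is not produced.
Zn²⁺ is absent, so IrpQ is inactive.
Required activator ZorV is absent, so *fubN* is not transcribed.
→ *fubN* is OFF in A.
Condition B:
Diaminopimelate is present, so VorQ is inactive.
With no repressor bound, *nerQ* is transcribed.
So NerQ is produced and active.
Homoserine is absent, so BexV is active.
With repressor BexV bound, *zorV* is not transcribed.
So ZorV is not produced.
Zn²⁺ is absent, so IrpQ is inactive.
Required activator ZorV is absent, so *fubN* is not transcribed.
→ *fubN* is OFF in B.

neither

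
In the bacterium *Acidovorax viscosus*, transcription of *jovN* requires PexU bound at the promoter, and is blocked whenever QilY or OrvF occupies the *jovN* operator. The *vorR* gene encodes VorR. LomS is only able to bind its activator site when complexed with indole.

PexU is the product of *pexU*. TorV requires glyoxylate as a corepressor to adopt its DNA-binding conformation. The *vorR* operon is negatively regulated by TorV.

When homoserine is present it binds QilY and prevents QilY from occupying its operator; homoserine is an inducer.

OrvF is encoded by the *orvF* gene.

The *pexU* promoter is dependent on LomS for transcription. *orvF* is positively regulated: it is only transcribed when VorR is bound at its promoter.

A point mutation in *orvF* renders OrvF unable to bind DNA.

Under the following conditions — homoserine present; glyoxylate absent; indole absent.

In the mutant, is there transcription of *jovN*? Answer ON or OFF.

Homoserine is present, so QilY is inactive.
OrvF is non-functional in this strain, so it has no effect.
Indole is absent, so LomS is inactive.
Required activator LomS is absent, so *pexU* is not transcribed.
So PexU is not produced.
Required activator PexU is absent, so *jovN* is not transcribed.

OFF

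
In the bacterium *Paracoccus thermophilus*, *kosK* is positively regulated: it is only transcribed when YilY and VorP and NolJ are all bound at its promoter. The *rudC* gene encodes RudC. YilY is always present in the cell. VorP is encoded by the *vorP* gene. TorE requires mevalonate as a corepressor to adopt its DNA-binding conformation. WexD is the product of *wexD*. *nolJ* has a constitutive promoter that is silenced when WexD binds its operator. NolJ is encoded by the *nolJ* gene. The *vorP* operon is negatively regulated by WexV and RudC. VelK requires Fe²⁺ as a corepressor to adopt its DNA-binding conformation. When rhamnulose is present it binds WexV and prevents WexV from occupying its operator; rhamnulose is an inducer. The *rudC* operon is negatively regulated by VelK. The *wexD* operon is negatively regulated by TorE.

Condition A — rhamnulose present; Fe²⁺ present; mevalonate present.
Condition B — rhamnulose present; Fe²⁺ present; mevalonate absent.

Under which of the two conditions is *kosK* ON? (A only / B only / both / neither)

A only

Condition A:
YilY is produced constitutively and is active.
Rhamnulose is present, so WexV is inactive.
Fe²⁺ is present, so VelK is active.
With repressor VelK bound, *rudC* is not transcribed.
So RudC is not produced.
With no repressor bound, *vorP* is transcribed.
So VorP is produced and active.
Mevalonate is present, so TorE is active.
With repressor TorE bound, *wexD* is not transcribed.
So WexD is not produced.
With no repressor bound, *nolJ* is transcribed.
So NolJ is produced and active.
No repressor is bound and YilY and VorP and NolJ are active, so *kosK* is transcribed.
→ *kosK* is ON in A.
Condition B:
YilY is produced constitutively and is active.
Rhamnulose is present, so WexV is inactive.
Fe²⁺ is present, so VelK is active.
With repressor VelK bound, *rudC* is not transcribed.
So RudC is not produced.
With no repressor bound, *vorP* is transcribed.
So VorP is produced and active.
Mevalonate is absent, so TorE is inactive.
With no repressor bound, *wexD* is transcribed.
So WexD is produced and active.
With repressor WexD bound, *nolJ* is not transcribed.
So NolJ is not produced.
Required activator NolJ is absent, so *kosK* is not transcribed.
→ *kosK* is OFF in B.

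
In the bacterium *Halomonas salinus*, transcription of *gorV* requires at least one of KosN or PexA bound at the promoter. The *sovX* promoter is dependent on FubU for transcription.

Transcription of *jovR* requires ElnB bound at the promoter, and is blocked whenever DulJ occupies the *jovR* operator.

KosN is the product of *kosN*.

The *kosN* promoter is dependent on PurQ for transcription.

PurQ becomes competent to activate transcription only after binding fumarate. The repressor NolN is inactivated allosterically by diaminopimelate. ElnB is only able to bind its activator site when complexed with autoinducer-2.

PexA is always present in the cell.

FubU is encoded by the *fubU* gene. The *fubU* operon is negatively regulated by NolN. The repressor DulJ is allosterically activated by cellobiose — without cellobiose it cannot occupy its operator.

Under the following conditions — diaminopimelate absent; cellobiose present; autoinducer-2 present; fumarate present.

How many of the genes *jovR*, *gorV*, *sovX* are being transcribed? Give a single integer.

Cellobiose is present, so DulJ is active.
Autoinducer-2 is present, so ElnB is active.
With repressor DulJ bound, *jovR* is not transcribed.
→ *jovR* is OFF.
Fumarate is present, so PurQ is active.
No repressor is bound and PurQ is active, so *kosN* is transcribed.
So KosN is produced and active.
PexA is produced constitutively and is active.
Activator KosN is present, so *gorV* is transcribed.
→ *gorV* is ON.
Diaminopimelate is absent, so NolN is active.
With repressor NolN bound, *fubU* is not transcribed.
So FubU is not produced.
Required activator FubU is absent, so *sovX* is not transcribed.
→ *sovX* is OFF.
1 of the 3 genes is transcribed.

1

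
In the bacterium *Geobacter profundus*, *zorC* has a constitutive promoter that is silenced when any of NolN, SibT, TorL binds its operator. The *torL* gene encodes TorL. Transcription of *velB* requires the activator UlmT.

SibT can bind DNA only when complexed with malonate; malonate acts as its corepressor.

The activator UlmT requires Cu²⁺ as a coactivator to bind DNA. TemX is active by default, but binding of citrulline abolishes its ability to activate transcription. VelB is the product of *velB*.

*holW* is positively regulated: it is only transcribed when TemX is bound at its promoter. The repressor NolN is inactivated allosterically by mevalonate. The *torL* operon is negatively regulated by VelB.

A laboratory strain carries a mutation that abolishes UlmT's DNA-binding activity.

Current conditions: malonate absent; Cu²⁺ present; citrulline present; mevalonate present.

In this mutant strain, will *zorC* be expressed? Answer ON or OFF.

OFF

Mevalonate is present, so NolN is inactive.
Malonate is absent, so SibT is inactive.
UlmT is non-functional in this strain, so it has no effect.
Required activator UlmT is absent, so *velB* is not transcribed.
So VelB is not produced.
With no repressor bound, *torL* is transcribed.
So TorL is produced and active.
With repressor TorL bound, *zorC* is not transcribed.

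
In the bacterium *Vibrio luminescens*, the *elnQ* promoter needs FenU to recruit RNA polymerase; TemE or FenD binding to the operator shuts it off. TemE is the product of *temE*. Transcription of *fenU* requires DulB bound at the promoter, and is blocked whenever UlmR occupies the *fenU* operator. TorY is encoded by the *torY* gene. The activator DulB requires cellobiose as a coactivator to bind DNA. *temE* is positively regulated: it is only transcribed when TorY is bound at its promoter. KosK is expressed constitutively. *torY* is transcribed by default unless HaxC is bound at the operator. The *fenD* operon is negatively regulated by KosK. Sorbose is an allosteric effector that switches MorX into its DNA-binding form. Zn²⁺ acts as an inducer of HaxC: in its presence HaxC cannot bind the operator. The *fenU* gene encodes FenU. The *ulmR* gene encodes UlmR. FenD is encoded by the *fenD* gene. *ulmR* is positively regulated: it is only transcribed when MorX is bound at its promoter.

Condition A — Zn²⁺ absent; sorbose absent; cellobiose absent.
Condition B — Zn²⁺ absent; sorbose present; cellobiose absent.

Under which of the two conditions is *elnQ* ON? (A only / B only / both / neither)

Condition A:
Zn²⁺ is absent, so HaxC is active.
With repressor HaxC bound, *torY* is not transcribed.
So TorY is not produced.
Required activator TorY is absent, so *temE* is not transcribed.
So TemE is not produced.
KosK is produced constitutively and is active.
With repressor KosK bound, *fenD* is not transcribed.
So FenD is not produced.
Sorbose is absent, so MorX is inactive.
Required activator MorX is absent, so *ulmR* is not transcribed.
So UlmR is not produced.
Cellobiose is absent, so DulB is inactive.
Required activator DulB is absent, so *fenU* is not transcribed.
So FenU is not produced.
Required activator FenU is absent, so *elnQ* is not transcribed.
→ *elnQ* is OFF in A.
Condition B:
Zn²⁺ is absent, so HaxC is active.
With repressor HaxC bound, *torY* is not transcribed.
So TorY is not produced.
Required activator TorY is absent, so *temE* is not transcribed.
So TemE is not produced.
KosK is produced constitutively and is active.
With repressor KosK bound, *fenD* is not transcribed.
So FenD is not produced.
Sorbose is present, so MorX is active.
No repressor is bound and MorX is active, so *ulmR* is transcribed.
So UlmR is produced and active.
Cellobiose is absent, so DulB is inactive.
With repressor UlmR bound, *fenU* is not transcribed.
So FenU is not produced.
Required activator FenU is absent, so *elnQ* is not transcribed.
→ *elnQ* is OFF in B.

neither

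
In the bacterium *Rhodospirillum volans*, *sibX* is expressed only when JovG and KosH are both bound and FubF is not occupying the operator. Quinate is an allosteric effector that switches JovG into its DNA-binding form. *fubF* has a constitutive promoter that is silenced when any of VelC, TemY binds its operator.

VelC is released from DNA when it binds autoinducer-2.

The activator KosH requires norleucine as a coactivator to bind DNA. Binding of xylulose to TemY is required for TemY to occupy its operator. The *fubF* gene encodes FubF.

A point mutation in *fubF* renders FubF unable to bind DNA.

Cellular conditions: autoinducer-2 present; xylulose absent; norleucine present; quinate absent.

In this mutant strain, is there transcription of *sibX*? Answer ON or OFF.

OFF

Quinate is absent, so JovG is inactive.
FubF is non-functional in this strain, so it has no effect.
Norleucine is present, so KosH is active.
Required activator JovG is absent, so *sibX* is not transcribed.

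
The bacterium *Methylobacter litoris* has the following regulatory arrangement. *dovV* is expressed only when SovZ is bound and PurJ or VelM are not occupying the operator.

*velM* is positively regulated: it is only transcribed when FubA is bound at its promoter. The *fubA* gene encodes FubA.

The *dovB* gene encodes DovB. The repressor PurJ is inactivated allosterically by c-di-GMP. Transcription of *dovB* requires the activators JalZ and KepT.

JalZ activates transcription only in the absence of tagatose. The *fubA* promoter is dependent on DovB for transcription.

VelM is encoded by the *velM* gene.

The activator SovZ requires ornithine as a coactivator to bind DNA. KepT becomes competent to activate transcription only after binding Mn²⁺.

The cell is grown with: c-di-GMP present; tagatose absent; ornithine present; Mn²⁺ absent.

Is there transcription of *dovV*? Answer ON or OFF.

ON

c-di-GMP is present, so PurJ is inactive.
Tagatose is absent, so JalZ is active.
Mn²⁺ is absent, so KepT is inactive.
Required activator KepT is absent, so *dovB* is not transcribed.
So DovB is not produced.
Required activator DovB is absent, so *fubA* is not transcribed.
So FubA is not produced.
Required activator FubA is absent, so *velM* is not transcribed.
So VelM is not produced.
Ornithine is present, so SovZ is active.
No repressor is bound and SovZ is active, so *dovV* is transcribed.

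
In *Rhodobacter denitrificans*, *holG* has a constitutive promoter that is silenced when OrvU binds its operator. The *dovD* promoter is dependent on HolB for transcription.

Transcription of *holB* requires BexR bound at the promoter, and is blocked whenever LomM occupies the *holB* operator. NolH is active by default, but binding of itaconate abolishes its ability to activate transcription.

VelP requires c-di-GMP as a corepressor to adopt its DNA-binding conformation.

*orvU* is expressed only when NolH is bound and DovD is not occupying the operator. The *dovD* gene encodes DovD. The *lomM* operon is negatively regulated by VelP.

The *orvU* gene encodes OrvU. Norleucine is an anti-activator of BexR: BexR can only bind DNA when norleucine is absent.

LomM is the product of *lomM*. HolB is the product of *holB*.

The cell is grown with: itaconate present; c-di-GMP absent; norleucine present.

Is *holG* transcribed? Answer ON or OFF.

ON

c-di-GMP is absent, so VelP is inactive.
With no repressor bound, *lomM* is transcribed.
So LomM is produced and active.
Norleucine is present, so BexR is inactive.
With repressor LomM bound, *holB* is not transcribed.
So HolB is not produced.
Required activator HolB is absent, so *dovD* is not transcribed.
So DovD is not produced.
Itaconate is present, so NolH is inactive.
Required activator NolH is absent, so *orvU* is not transcribed.
So OrvU is not produced.
With no repressor bound, *holG* is transcribed.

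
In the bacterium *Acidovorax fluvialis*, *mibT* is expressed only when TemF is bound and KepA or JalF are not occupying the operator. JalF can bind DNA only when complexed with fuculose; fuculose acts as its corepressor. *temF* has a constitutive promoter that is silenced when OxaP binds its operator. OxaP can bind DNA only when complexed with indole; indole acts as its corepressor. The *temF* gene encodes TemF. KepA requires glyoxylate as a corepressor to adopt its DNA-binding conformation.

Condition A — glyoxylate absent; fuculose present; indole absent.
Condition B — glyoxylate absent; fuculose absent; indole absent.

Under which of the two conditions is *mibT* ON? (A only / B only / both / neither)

Condition A:
Glyoxylate is absent, so KepA is inactive.
Fuculose is present, so JalF is active.
Indole is absent, so OxaP is inactive.
With no repressor bound, *temF* is transcribed.
So TemF is produced and active.
With repressor JalF bound, *mibT* is not transcribed.
→ *mibT* is OFF in A.
Condition B:
Glyoxylate is absent, so KepA is inactive.
Fuculose is absent, so JalF is inactive.
Indole is absent, so OxaP is inactive.
With no repressor bound, *temF* is transcribed.
So TemF is produced and active.
No repressor is bound and TemF is active, so *mibT* is transcribed.
→ *mibT* is ON in B.

B only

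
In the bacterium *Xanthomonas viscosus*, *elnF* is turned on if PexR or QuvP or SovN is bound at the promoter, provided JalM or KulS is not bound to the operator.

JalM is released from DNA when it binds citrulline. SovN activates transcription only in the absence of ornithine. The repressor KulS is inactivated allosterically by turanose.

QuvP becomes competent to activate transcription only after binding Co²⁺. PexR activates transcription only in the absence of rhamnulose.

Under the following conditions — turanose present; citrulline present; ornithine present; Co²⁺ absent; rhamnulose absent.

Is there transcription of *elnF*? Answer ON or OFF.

Citrulline is present, so JalM is inactive.
Rhamnulose is absent, so PexR is active.
Turanose is present, so KulS is inactive.
Co²⁺ is absent, so QuvP is inactive.
Ornithine is present, so SovN is inactive.
Activator PexR is present, so *elnF* is transcribed.

ON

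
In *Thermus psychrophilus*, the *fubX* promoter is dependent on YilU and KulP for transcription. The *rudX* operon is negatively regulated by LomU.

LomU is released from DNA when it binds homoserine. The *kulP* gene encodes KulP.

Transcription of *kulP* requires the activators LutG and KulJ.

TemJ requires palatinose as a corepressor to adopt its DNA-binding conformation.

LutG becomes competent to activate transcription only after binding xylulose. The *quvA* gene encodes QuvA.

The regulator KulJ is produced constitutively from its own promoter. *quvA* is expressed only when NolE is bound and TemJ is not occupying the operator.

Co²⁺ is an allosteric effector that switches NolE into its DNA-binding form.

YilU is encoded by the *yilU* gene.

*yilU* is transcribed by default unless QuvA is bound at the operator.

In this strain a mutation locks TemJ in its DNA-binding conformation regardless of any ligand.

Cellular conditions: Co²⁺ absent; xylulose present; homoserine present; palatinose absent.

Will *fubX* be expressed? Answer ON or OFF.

ON

Co²⁺ is absent, so NolE is inactive.
TemJ is constitutively active in this strain.
With repressor TemJ bound, *quvA* is not transcribed.
So QuvA is not produced.
With no repressor bound, *yilU* is transcribed.
So YilU is produced and active.
Xylulose is present, so LutG is active.
KulJ is produced constitutively and is active.
No repressor is bound and LutG and KulJ are active, so *kulP* is transcribed.
So KulP is produced and active.
No repressor is bound and YilU and KulP are active, so *fubX* is transcribed.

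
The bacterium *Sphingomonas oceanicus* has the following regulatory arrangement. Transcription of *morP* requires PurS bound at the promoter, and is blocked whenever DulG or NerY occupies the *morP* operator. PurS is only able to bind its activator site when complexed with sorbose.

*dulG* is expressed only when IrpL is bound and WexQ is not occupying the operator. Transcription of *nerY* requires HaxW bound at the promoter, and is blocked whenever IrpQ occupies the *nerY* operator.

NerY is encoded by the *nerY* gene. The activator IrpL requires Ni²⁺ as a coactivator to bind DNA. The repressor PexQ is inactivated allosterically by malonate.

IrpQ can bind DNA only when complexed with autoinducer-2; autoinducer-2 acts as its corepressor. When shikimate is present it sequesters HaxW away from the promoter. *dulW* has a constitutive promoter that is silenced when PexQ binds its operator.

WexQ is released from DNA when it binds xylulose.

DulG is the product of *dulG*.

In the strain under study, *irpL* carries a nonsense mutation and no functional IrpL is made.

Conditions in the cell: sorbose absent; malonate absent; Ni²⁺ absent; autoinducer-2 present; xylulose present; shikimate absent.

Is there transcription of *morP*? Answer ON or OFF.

Sorbose is absent, so PurS is inactive.
IrpL is non-functional in this strain, so it has no effect.
Xylulose is present, so WexQ is inactive.
Required activator IrpL is absent, so *dulG* is not transcribed.
So DulG is not produced.
Autoinducer-2 is present, so IrpQ is active.
Shikimate is absent, so HaxW is active.
With repressor IrpQ bound, *nerY* is not transcribed.
So NerY is not produced.
Required activator PurS is absent, so *morP* is not transcribed.

OFF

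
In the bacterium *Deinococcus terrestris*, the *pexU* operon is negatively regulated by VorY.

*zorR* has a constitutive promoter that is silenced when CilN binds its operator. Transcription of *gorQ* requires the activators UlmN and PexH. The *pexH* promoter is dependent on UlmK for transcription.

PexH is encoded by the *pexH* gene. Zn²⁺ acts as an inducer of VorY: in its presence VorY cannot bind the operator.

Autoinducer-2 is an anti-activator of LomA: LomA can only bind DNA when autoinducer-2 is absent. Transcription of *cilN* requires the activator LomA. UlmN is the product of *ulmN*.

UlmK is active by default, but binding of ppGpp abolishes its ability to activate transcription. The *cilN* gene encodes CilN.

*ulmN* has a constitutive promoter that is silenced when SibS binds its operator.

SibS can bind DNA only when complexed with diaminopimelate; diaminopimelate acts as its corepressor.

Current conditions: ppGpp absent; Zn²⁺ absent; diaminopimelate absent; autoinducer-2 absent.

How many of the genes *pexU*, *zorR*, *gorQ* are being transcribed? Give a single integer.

1

Zn²⁺ is absent, so VorY is active.
With repressor VorY bound, *pexU* is not transcribed.
→ *pexU* is OFF.
Autoinducer-2 is absent, so LomA is active.
No repressor is bound and LomA is active, so *cilN* is transcribed.
So CilN is produced and active.
With repressor CilN bound, *zorR* is not transcribed.
→ *zorR* is OFF.
Diaminopimelate is absent, so SibS is inactive.
With no repressor bound, *ulmN* is transcribed.
So UlmN is produced and active.
ppGpp is absent, so UlmK is active.
No repressor is bound and UlmK is active, so *pexH* is transcribed.
So PexH is produced and active.
No repressor is bound and UlmN and PexH are active, so *gorQ* is transcribed.
→ *gorQ* is ON.
1 of the 3 genes is transcribed.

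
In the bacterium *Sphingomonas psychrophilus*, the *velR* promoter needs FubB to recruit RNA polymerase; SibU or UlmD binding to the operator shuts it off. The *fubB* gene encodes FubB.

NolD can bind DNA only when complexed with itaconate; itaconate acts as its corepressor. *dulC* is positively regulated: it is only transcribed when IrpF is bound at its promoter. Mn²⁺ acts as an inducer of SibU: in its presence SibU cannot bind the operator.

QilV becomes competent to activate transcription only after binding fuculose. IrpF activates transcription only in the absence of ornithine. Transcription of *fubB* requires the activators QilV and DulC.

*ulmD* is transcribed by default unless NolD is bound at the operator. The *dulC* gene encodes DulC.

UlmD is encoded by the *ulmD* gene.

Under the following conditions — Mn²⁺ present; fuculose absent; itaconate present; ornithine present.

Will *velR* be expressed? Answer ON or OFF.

OFF

Mn²⁺ is present, so SibU is inactive.
Fuculose is absent, so QilV is inactive.
Ornithine is present, so IrpF is inactive.
Required activator IrpF is absent, so *dulC* is not transcribed.
So DulC is not produced.
Required activator QilV is absent, so *fubB* is not transcribed.
So FubB is not produced.
Itaconate is present, so NolD is active.
With repressor NolD bound, *ulmD* is not transcribed.
So UlmD is not produced.
Required activator FubB is absent, so *velR* is not transcribed.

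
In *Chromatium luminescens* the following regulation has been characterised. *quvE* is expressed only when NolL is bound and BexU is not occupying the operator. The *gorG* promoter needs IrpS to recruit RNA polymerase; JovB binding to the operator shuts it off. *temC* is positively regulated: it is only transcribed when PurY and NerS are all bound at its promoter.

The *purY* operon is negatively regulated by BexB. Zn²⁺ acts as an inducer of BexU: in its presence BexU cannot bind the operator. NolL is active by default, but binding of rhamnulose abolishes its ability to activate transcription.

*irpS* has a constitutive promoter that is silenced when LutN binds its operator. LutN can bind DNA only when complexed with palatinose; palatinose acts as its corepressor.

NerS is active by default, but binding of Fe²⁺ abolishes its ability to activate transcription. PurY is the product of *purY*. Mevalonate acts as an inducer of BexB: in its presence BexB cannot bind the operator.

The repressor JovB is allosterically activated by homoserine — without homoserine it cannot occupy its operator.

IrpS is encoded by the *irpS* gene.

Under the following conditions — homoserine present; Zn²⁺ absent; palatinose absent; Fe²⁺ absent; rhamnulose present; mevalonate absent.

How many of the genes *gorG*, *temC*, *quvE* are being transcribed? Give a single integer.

0

Palatinose is absent, so LutN is inactive.
With no repressor bound, *irpS* is transcribed.
So IrpS is produced and active.
Homoserine is present, so JovB is active.
With repressor JovB bound, *gorG* is not transcribed.
→ *gorG* is OFF.
Mevalonate is absent, so BexB is active.
With repressor BexB bound, *purY* is not transcribed.
So PurY is not produced.
Fe²⁺ is absent, so NerS is active.
Required activator PurY is absent, so *temC* is not transcribed.
→ *temC* is OFF.
Rhamnulose is present, so NolL is inactive.
Zn²⁺ is absent, so BexU is active.
With repressor BexU bound, *quvE* is not transcribed.
→ *quvE* is OFF.
0 of the 3 genes are transcribed.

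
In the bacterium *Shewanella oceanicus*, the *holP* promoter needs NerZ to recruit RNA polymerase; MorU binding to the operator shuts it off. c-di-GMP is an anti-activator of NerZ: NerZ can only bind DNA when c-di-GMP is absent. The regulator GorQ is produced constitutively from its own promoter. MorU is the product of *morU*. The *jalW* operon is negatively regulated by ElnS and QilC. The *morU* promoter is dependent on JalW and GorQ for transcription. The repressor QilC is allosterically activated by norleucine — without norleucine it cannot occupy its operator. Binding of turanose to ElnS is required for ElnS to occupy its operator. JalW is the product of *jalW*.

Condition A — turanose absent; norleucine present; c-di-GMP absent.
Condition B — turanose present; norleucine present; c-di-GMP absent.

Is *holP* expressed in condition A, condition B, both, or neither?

both

Condition A:
Turanose is absent, so ElnS is inactive.
Norleucine is present, so QilC is active.
With repressor QilC bound, *jalW* is not transcribed.
So JalW is not produced.
GorQ is produced constitutively and is active.
Required activator JalW is absent, so *morU* is not transcribed.
So MorU is not produced.
c-di-GMP is absent, so NerZ is active.
No repressor is bound and NerZ is active, so *holP* is transcribed.
→ *holP* is ON in A.
Condition B:
Turanose is present, so ElnS is active.
Norleucine is present, so QilC is active.
With repressor ElnS bound, *jalW* is not transcribed.
So JalW is not produced.
GorQ is produced constitutively and is active.
Required activator JalW is absent, so *morU* is not transcribed.
So MorU is not produced.
c-di-GMP is absent, so NerZ is active.
No repressor is bound and NerZ is active, so *holP* is transcribed.
→ *holP* is ON in B.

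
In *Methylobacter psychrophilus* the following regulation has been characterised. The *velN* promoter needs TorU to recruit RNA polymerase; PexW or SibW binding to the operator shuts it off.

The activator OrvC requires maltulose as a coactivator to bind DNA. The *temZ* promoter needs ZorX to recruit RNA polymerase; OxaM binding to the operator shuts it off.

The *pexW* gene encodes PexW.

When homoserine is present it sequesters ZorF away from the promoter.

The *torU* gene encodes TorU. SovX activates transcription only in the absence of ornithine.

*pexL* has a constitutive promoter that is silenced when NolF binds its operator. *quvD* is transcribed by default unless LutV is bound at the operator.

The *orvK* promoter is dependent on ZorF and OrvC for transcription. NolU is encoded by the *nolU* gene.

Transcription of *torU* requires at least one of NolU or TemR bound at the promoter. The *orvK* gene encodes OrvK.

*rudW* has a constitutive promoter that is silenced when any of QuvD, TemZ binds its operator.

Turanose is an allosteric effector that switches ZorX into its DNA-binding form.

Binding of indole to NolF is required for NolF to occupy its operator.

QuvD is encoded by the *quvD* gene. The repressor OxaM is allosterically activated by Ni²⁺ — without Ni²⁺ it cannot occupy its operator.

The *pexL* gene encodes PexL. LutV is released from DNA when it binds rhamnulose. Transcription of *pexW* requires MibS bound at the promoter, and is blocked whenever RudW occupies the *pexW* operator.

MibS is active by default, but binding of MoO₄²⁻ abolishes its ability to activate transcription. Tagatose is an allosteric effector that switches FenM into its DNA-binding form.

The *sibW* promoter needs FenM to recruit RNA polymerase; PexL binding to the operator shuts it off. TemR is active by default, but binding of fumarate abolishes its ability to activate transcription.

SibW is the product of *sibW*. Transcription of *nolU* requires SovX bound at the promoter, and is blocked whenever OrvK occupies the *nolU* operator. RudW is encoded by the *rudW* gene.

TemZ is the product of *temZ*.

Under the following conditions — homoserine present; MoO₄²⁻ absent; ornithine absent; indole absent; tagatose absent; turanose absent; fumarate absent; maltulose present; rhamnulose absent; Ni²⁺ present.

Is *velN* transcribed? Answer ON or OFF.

ON

Rhamnulose is absent, so LutV is active.
With repressor LutV bound, *quvD* is not transcribed.
So QuvD is not produced.
Ni²⁺ is present, so OxaM is active.
Turanose is absent, so ZorX is inactive.
With repressor OxaM bound, *temZ* is not transcribed.
So TemZ is not produced.
With no repressor bound, *rudW* is transcribed.
So RudW is produced and active.
MoO₄²⁻ is absent, so MibS is active.
With repressor RudW bound, *pexW* is not transcribed.
So PexW is not produced.
Homoserine is present, so ZorF is inactive.
Maltulose is present, so OrvC is active.
Required activator ZorF is absent, so *orvK* is not transcribed.
So OrvK is not produced.
Ornithine is absent, so SovX is active.
No repressor is bound and SovX is active, so *nolU* is transcribed.
So NolU is produced and active.
Fumarate is absent, so TemR is active.
Activator NolU is present, so *torU* is transcribed.
So TorU is produced and active.
Tagatose is absent, so FenM is inactive.
Indole is absent, so NolF is inactive.
With no repressor bound, *pexL* is transcribed.
So PexL is produced and active.
With repressor PexL bound, *sibW* is not transcribed.
So SibW is not produced.
No repressor is bound and TorU is active, so *velN* is transcribed.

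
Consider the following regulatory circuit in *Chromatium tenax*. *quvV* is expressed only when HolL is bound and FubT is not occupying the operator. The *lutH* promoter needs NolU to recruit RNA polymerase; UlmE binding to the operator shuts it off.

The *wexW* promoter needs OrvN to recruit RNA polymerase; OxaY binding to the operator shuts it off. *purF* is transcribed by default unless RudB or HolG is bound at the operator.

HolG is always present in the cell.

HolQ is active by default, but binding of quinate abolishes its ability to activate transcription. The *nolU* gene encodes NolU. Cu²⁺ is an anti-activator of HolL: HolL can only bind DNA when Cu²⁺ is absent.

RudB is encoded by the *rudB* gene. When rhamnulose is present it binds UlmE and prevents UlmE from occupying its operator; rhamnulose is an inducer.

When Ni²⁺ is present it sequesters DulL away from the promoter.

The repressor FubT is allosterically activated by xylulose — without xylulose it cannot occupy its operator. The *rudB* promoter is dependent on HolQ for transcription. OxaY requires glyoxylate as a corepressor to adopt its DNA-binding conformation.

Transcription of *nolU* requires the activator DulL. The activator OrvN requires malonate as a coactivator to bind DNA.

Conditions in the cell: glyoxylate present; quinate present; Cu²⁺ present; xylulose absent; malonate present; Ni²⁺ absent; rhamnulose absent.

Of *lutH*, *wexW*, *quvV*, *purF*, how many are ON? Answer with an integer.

0

Rhamnulose is absent, so UlmE is active.
Ni²⁺ is absent, so DulL is active.
No repressor is bound and DulL is active, so *nolU* is transcribed.
So NolU is produced and active.
With repressor UlmE bound, *lutH* is not transcribed.
→ *lutH* is OFF.
Malonate is present, so OrvN is active.
Glyoxylate is present, so OxaY is active.
With repressor OxaY bound, *wexW* is not transcribed.
→ *wexW* is OFF.
Xylulose is absent, so FubT is inactive.
Cu²⁺ is present, so HolL is inactive.
Required activator HolL is absent, so *quvV* is not transcribed.
→ *quvV* is OFF.
Quinate is present, so HolQ is inactive.
Required activator HolQ is absent, so *rudB* is not transcribed.
So RudB is not produced.
HolG is produced constitutively and is active.
With repressor HolG bound, *purF* is not transcribed.
→ *purF* is OFF.
0 of the 4 genes are transcribed.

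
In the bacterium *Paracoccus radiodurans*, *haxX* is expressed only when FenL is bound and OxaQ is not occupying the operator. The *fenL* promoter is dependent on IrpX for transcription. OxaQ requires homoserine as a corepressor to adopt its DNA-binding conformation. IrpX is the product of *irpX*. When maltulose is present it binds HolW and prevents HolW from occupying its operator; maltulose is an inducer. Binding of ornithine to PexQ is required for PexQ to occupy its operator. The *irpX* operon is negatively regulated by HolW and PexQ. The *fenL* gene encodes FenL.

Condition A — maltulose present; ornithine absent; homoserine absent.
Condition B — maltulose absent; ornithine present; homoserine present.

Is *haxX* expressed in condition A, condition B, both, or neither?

A only

Condition A:
Maltulose is present, so HolW is inactive.
Ornithine is absent, so PexQ is inactive.
With no repressor bound, *irpX* is transcribed.
So IrpX is produced and active.
No repressor is bound and IrpX is active, so *fenL* is transcribed.
So FenL is produced and active.
Homoserine is absent, so OxaQ is inactive.
No repressor is bound and FenL is active, so *haxX* is transcribed.
→ *haxX* is ON in A.
Condition B:
Maltulose is absent, so HolW is active.
Ornithine is present, so PexQ is active.
With repressor HolW bound, *irpX* is not transcribed.
So IrpX is not produced.
Required activator IrpX is absent, so *fenL* is not transcribed.
So FenL is not produced.
Homoserine is present, so OxaQ is active.
With repressor OxaQ bound, *haxX* is not transcribed.
→ *haxX* is OFF in B.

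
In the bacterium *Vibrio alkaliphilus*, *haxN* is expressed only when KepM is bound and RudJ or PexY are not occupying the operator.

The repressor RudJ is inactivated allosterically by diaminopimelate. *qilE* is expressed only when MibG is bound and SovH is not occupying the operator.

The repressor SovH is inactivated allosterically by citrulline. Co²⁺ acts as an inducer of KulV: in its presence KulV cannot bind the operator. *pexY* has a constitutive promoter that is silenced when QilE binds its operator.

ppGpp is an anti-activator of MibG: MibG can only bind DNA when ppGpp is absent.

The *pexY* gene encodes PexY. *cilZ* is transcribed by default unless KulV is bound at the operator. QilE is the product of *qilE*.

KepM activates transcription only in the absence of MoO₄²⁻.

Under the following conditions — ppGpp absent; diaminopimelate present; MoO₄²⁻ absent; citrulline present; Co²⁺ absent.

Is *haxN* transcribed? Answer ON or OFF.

Diaminopimelate is present, so RudJ is inactive.
Citrulline is present, so SovH is inactive.
ppGpp is absent, so MibG is active.
No repressor is bound and MibG is active, so *qilE* is transcribed.
So QilE is produced and active.
With repressor QilE bound, *pexY* is not transcribed.
So PexY is not produced.
MoO₄²⁻ is absent, so KepM is active.
No repressor is bound and KepM is active, so *haxN* is transcribed.

ON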